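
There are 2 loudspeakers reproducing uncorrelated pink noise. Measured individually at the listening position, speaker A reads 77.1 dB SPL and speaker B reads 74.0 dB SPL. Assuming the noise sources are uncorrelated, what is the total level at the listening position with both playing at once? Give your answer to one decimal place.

78.8 dB SPL

Uncorrelated sources add in intensity (power), not in dB.
L_total = 10·log₁₀(10^(77.1/10) + 10^(74.0/10)) = 10·log₁₀(76410000) = 78.8 dB SPL.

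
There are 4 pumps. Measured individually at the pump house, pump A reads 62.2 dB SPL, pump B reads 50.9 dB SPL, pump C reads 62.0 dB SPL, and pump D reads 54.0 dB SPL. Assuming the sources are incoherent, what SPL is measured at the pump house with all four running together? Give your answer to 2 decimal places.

65.59 dB SPL

Incoherent sources sum as intensities:
L_total = 10·log₁₀(10^(62.2/10) + 10^(50.9/10) + 10^(62.0/10) + 10^(54.0/10)) = 10·log₁₀(3619000) = 65.59 dB SPL.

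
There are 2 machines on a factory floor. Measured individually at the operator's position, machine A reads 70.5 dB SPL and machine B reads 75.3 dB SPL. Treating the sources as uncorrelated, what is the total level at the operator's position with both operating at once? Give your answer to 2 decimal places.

76.54 dB SPL

Uncorrelated sources add in intensity (power), not in dB.
L_total = 10·log₁₀(10^(70.5/10) + 10^(75.3/10)) = 10·log₁₀(45100000) = 76.54 dB SPL.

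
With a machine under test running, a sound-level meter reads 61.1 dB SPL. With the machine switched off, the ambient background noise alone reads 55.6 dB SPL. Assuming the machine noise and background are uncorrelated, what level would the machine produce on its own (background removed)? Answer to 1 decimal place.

59.7 dB SPL

Remove the background by subtracting linear intensities:
L_src = 10·log₁₀(10^(61.1/10) − 10^(55.6/10)) = 10·log₁₀(925200) = 59.7 dB SPL.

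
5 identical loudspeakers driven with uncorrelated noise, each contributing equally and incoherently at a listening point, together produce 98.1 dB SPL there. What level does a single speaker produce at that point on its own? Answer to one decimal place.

5 equal incoherent sources add 10·log₁₀(5) = 6.99 dB over one source.
L_one = 98.1 − 6.99 = 91.1 dB SPL.

91.1 dB SPL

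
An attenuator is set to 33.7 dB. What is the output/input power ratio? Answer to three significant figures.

0.000427

Power ratio = 10^(dB/10).
10^(-33.7/10) = 10^(-3.370) = 0.000427.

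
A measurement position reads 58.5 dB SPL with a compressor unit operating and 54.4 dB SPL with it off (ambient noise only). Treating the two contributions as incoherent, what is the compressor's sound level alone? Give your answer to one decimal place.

56.4 dB SPL

Subtract intensities: L_src = 10·log₁₀(10^(L_total/10) − 10^(L_bg/10)).
L_src = 10·log₁₀(10^(58.5/10) − 10^(54.4/10)) = 10·log₁₀(432500) = 56.4 dB SPL.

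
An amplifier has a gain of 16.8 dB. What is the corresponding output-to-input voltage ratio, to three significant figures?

6.92

Voltage ratio = 10^(dB/20).
10^(16.8/20) = 10^(0.8400) = 6.92.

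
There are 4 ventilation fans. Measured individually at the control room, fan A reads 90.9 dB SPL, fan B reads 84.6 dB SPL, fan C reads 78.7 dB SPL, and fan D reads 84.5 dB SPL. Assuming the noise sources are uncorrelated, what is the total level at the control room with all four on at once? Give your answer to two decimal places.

Incoherent sources sum as intensities:
L_total = 10·log₁₀(10^(90.9/10) + 10^(84.6/10) + 10^(78.7/10) + 10^(84.5/10)) = 10·log₁₀(1875000000) = 92.73 dB SPL.

92.73 dB SPL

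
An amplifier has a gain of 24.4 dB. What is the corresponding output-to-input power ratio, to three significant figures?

Power ratio = 10^(dB/10).
10^(24.4/10) = 10^(2.440) = 275.

275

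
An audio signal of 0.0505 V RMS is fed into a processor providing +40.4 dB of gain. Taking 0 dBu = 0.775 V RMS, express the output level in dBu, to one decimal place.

Input level: 20·log₁₀(0.0505/0.775) = -23.72 dBu.
Output: -23.72 + 40.4 = +16.7 dBu.

+16.7 dBu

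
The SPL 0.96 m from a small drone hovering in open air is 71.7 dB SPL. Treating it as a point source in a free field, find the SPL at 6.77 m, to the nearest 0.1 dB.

54.7 dB SPL

For a point source in a free field, ΔL = −20·log₁₀(d₂/d₁).
ΔL = −20·log₁₀(6.77/0.96) = -16.97 dB, so L₂ = 71.7 + (-16.97) = 54.7 dB SPL.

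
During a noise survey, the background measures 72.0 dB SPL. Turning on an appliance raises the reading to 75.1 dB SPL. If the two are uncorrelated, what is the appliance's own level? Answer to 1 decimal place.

72.2 dB SPL

Background correction is a power subtraction:
L_src = 10·log₁₀(10^(75.1/10) − 10^(72.0/10)) = 10·log₁₀(16510000) = 72.2 dB SPL.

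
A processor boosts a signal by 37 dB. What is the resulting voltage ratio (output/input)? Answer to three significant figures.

Voltage ratio = 10^(dB/20).
10^(37/20) = 10^(1.850) = 70.8.

70.8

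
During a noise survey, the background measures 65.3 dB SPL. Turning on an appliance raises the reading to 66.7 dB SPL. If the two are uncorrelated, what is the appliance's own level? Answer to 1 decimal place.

Subtract intensities: L_src = 10·log₁₀(10^(L_total/10) − 10^(L_bg/10)).
L_src = 10·log₁₀(10^(66.7/10) − 10^(65.3/10)) = 10·log₁₀(1289000) = 61.1 dB SPL.

61.1 dB SPL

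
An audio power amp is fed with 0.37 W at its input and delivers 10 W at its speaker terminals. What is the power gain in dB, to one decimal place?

For a power ratio, dB = 10·log₁₀(P₂/P₁).
10·log₁₀(10/0.37) = 10·log₁₀(27.03) = 14.3 dB.

14.3 dB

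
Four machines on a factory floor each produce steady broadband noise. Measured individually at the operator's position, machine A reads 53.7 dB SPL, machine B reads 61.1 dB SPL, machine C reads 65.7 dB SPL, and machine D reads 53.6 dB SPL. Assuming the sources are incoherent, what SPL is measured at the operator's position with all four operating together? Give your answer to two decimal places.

67.38 dB SPL

Add the sources as powers (linear), then convert back to dB:
L_total = 10·log₁₀(10^(53.7/10) + 10^(61.1/10) + 10^(65.7/10) + 10^(53.6/10)) = 10·log₁₀(5467000) = 67.38 dB SPL.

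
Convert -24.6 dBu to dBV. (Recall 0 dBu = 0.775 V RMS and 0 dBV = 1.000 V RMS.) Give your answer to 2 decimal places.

The offset between the scales is 20·log₁₀(0.775/1.000) = −2.214 dB.
So dBV = -24.6 − 2.214 = -26.81 dBV.

-26.81 dBV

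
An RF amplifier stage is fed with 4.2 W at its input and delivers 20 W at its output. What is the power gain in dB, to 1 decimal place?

Power ratio → dB uses the 10·log₁₀ form:
10·log₁₀(20/4.2) = 10·log₁₀(4.762) = 6.8 dB.

6.8 dB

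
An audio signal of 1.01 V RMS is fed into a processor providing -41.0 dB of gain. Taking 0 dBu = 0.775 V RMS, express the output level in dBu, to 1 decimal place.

Input level: 20·log₁₀(1.01/0.775) = 2.30 dBu.
Output: 2.30 − 41.0 = -38.7 dBu.

-38.7 dBu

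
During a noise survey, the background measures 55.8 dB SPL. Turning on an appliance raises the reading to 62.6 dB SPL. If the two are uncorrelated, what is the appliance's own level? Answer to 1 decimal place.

61.6 dB SPL

Remove the background by subtracting linear intensities:
L_src = 10·log₁₀(10^(62.6/10) − 10^(55.8/10)) = 10·log₁₀(1440000) = 61.6 dB SPL.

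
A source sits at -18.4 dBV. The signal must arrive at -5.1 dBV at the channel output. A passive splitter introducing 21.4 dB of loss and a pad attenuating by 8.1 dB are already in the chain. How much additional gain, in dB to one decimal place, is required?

The required make-up gain is the shortfall in the dB sum.
G = -5.1 − (-18.4) + 21.4 + 8.1 = 42.8 dB.

42.8 dB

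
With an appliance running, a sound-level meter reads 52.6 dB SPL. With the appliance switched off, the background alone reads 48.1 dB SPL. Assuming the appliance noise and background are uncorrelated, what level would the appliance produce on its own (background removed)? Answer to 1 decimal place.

50.7 dB SPL

Remove the background by subtracting linear intensities:
L_src = 10·log₁₀(10^(52.6/10) − 10^(48.1/10)) = 10·log₁₀(117400) = 50.7 dB SPL.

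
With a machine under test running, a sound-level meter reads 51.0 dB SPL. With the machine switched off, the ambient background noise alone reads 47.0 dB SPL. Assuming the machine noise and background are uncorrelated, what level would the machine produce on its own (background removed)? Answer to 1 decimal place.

Remove the background by subtracting linear intensities:
L_src = 10·log₁₀(10^(51.0/10) − 10^(47.0/10)) = 10·log₁₀(75770) = 48.8 dB SPL.

48.8 dB SPL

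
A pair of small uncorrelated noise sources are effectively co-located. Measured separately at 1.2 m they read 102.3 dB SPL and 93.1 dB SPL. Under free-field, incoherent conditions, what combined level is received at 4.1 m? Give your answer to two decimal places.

Combined at 1.2 m: 10·log₁₀(10^(102.3/10)+10^(93.1/10)) = 102.793 dB SPL.
Then apply −20·log₁₀(4.1/1.2) = -10.672 dB → 92.12 dB SPL.

92.12 dB SPL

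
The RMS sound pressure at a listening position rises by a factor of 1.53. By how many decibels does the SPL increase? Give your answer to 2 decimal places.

Sound pressure is an amplitude quantity: ΔL = 20·log₁₀(p₂/p₁).
20·log₁₀(1.53) = 3.69 dB.

3.69 dB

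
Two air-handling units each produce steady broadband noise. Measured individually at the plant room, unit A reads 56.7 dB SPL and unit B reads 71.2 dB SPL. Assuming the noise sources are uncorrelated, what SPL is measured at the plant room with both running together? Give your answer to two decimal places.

Incoherent sources sum as intensities:
L_total = 10·log₁₀(10^(56.7/10) + 10^(71.2/10)) = 10·log₁₀(13650000) = 71.35 dB SPL.

71.35 dB SPL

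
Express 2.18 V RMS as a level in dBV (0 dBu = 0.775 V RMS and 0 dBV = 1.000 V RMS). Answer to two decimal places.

+6.77 dBV

dBV = 20·log₁₀(V / 1.000 V).
20·log₁₀(2.18/1.000) = +6.77 dBV.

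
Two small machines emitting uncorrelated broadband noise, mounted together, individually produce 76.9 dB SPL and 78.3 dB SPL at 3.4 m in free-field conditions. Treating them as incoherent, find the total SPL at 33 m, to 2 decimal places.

Combined at 3.4 m: 10·log₁₀(10^(76.9/10)+10^(78.3/10)) = 80.666 dB SPL.
Then apply −20·log₁₀(33/3.4) = -19.741 dB → 60.93 dB SPL.

60.93 dB SPL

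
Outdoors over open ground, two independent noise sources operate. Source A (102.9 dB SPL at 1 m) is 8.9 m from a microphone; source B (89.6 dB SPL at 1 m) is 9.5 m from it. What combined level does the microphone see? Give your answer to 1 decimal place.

84.1 dB SPL

At the listener: L_A = 102.9 − 20·log₁₀(8.9) = 83.91 dB; L_B = 89.6 − 20·log₁₀(9.5) = 70.05 dB.
Combined: 10·log₁₀(10^(83.91/10)+10^(70.05/10)) = 84.1 dB SPL.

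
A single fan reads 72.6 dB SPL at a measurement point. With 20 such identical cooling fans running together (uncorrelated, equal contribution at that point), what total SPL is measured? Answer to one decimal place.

20 equal incoherent sources raise the level by 10·log₁₀(20) = 13.01 dB.
L_total = 72.6 + 13.01 = 85.6 dB SPL.

85.6 dB SPL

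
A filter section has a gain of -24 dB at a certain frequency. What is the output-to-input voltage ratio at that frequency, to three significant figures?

Voltage ratio = 10^(dB/20).
10^(-24/20) = 10^(-1.200) = 0.0631.

0.0631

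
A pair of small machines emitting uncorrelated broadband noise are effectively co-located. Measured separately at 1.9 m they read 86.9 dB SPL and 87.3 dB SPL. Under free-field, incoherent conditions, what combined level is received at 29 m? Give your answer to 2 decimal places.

66.44 dB SPL

Combined at 1.9 m: 10·log₁₀(10^(86.9/10)+10^(87.3/10)) = 90.115 dB SPL.
Then apply −20·log₁₀(29/1.9) = -23.673 dB → 66.44 dB SPL.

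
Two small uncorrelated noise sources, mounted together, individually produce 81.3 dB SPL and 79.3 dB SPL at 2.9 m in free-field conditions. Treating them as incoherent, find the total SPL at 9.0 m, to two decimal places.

Combined at 2.9 m: 10·log₁₀(10^(81.3/10)+10^(79.3/10)) = 83.424 dB SPL.
Then apply −20·log₁₀(9.0/2.9) = -9.837 dB → 73.59 dB SPL.

73.59 dB SPL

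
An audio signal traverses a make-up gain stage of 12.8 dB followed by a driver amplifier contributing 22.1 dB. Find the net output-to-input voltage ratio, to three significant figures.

Net gain = 12.8 + 22.1 = 34.9 dB.
Voltage ratio = 10^(34.9/20) = 55.6.

55.6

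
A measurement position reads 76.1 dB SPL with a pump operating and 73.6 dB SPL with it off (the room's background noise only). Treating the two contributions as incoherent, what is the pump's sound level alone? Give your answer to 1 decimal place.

Remove the background by subtracting linear intensities:
L_src = 10·log₁₀(10^(76.1/10) − 10^(73.6/10)) = 10·log₁₀(17830000) = 72.5 dB SPL.

72.5 dB SPL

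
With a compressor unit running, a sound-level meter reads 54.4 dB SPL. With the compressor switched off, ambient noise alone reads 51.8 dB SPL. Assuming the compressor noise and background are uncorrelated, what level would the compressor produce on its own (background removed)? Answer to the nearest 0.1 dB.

50.9 dB SPL

Background correction is a power subtraction:
L_src = 10·log₁₀(10^(54.4/10) − 10^(51.8/10)) = 10·log₁₀(124100) = 50.9 dB SPL.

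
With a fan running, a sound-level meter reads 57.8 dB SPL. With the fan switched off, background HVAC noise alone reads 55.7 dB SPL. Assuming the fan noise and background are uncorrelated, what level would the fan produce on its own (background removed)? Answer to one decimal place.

Remove the background by subtracting linear intensities:
L_src = 10·log₁₀(10^(57.8/10) − 10^(55.7/10)) = 10·log₁₀(231000) = 53.6 dB SPL.

53.6 dB SPL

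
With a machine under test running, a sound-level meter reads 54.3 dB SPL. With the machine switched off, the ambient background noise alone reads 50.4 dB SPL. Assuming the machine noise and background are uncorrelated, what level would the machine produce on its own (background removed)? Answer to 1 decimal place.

Background correction is a power subtraction:
L_src = 10·log₁₀(10^(54.3/10) − 10^(50.4/10)) = 10·log₁₀(159500) = 52.0 dB SPL.

52.0 dB SPL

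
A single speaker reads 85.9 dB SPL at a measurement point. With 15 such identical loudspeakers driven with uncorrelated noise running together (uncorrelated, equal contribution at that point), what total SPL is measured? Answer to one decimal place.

15 equal incoherent sources raise the level by 10·log₁₀(15) = 11.76 dB.
L_total = 85.9 + 11.76 = 97.7 dB SPL.

97.7 dB SPL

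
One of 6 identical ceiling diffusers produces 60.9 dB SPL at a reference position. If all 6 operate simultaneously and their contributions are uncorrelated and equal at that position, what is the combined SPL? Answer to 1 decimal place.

68.7 dB SPL

6 equal incoherent sources raise the level by 10·log₁₀(6) = 7.78 dB.
L_total = 60.9 + 7.78 = 68.7 dB SPL.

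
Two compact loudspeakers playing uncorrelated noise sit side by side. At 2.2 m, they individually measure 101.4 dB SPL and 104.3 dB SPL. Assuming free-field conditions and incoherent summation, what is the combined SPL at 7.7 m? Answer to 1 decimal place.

Combined at 2.2 m: 10·log₁₀(10^(101.4/10)+10^(104.3/10)) = 106.10 dB SPL.
Then apply −20·log₁₀(7.7/2.2) = -10.88 dB → 95.2 dB SPL.

95.2 dB SPL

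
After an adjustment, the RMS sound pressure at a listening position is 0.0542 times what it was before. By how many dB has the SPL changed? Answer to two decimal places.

Sound pressure is an amplitude quantity: ΔL = 20·log₁₀(p₂/p₁).
20·log₁₀(0.0542) = -25.32 dB.

-25.32 dB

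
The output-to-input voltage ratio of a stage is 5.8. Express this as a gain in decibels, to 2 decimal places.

15.27 dB

For a voltage ratio, dB = 20·log₁₀(V₂/V₁).
20·log₁₀(5.8) = 15.27 dB.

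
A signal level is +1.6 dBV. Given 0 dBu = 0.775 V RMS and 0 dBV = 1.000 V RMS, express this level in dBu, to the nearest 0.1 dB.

+3.8 dBu

The offset between the scales is 20·log₁₀(0.775/1.000) = −2.214 dB.
So dBu = +1.6 + 2.214 = +3.8 dBu.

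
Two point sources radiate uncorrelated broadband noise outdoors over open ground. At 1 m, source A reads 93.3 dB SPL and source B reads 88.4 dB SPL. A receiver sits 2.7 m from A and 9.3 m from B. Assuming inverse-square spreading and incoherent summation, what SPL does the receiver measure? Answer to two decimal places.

84.79 dB SPL

At the listener: L_A = 93.3 − 20·log₁₀(2.7) = 84.673 dB; L_B = 88.4 − 20·log₁₀(9.3) = 69.030 dB.
Combined: 10·log₁₀(10^(84.673/10)+10^(69.030/10)) = 84.79 dB SPL.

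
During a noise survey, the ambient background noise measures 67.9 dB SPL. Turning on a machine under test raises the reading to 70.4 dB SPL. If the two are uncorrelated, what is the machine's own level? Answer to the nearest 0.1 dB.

66.8 dB SPL

Remove the background by subtracting linear intensities:
L_src = 10·log₁₀(10^(70.4/10) − 10^(67.9/10)) = 10·log₁₀(4799000) = 66.8 dB SPL.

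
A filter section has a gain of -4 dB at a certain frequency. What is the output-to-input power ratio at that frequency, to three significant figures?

0.398

Power ratio = 10^(dB/10).
10^(-4/10) = 10^(-0.4000) = 0.398.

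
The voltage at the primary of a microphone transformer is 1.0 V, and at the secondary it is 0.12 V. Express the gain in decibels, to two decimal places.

For a voltage ratio, dB = 20·log₁₀(V₂/V₁).
20·log₁₀(0.12/1.0) = 20·log₁₀(0.1200) = -18.42 dB.

-18.42 dB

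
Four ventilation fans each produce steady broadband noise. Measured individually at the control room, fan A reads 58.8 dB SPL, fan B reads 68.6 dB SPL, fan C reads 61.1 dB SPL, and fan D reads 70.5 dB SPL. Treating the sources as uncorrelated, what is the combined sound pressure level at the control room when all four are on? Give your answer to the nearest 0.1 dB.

73.1 dB SPL

Incoherent sources sum as intensities:
L_total = 10·log₁₀(10^(58.8/10) + 10^(68.6/10) + 10^(61.1/10) + 10^(70.5/10)) = 10·log₁₀(20510000) = 73.1 dB SPL.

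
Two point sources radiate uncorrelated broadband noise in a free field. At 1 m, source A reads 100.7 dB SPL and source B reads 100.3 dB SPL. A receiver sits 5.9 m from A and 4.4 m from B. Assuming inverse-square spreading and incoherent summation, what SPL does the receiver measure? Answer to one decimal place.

89.5 dB SPL

At the listener: L_A = 100.7 − 20·log₁₀(5.9) = 85.28 dB; L_B = 100.3 − 20·log₁₀(4.4) = 87.43 dB.
Combined: 10·log₁₀(10^(85.28/10)+10^(87.43/10)) = 89.5 dB SPL.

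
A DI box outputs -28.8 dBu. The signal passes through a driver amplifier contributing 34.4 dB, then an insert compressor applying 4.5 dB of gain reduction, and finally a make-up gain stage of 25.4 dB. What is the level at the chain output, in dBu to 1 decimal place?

+26.5 dBu

In dB, series stages simply add:
-28.8 + 34.4 − 4.5 + 25.4 = +26.5 dBu.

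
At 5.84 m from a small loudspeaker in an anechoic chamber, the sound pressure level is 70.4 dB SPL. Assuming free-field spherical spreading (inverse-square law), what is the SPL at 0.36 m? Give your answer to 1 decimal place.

94.6 dB SPL

Inverse-square spreading gives ΔL = −20·log₁₀(d₂/d₁).
ΔL = −20·log₁₀(0.36/5.84) = 24.20 dB, so L₂ = 70.4 + (24.20) = 94.6 dB SPL.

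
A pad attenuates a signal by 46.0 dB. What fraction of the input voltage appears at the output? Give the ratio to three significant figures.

0.00501

Voltage ratio = 10^(dB/20).
10^(-46.0/20) = 10^(-2.300) = 0.00501.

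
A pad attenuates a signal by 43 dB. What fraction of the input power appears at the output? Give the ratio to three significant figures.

Power ratio = 10^(dB/10).
10^(-43/10) = 10^(-4.300) = 0.0000501.

0.0000501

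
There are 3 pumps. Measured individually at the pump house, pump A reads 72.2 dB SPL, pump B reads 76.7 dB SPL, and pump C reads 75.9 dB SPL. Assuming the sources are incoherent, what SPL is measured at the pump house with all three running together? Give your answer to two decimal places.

Add the sources as powers (linear), then convert back to dB:
L_total = 10·log₁₀(10^(72.2/10) + 10^(76.7/10) + 10^(75.9/10)) = 10·log₁₀(102300000) = 80.10 dB SPL.

80.10 dB SPL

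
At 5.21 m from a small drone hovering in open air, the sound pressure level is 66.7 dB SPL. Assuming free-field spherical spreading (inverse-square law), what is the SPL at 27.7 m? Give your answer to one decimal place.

Free-field point source: level drops by 20·log₁₀ of the distance ratio.
ΔL = −20·log₁₀(27.7/5.21) = -14.51 dB, so L₂ = 66.7 + (-14.51) = 52.2 dB SPL.

52.2 dB SPL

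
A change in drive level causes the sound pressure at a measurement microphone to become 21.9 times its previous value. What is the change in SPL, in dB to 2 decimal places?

26.81 dB

Sound pressure is an amplitude quantity: ΔL = 20·log₁₀(p₂/p₁).
20·log₁₀(21.9) = 26.81 dB.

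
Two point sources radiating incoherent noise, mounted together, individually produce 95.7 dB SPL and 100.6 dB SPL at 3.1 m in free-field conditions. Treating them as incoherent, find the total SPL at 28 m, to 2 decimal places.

82.70 dB SPL

Combined at 3.1 m: 10·log₁₀(10^(95.7/10)+10^(100.6/10)) = 101.818 dB SPL.
Then apply −20·log₁₀(28/3.1) = -19.116 dB → 82.70 dB SPL.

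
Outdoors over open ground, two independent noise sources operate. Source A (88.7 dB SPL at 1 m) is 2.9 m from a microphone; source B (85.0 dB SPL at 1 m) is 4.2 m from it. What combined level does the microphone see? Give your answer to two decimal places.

At the listener: L_A = 88.7 − 20·log₁₀(2.9) = 79.452 dB; L_B = 85.0 − 20·log₁₀(4.2) = 72.535 dB.
Combined: 10·log₁₀(10^(79.452/10)+10^(72.535/10)) = 80.26 dB SPL.

80.26 dB SPL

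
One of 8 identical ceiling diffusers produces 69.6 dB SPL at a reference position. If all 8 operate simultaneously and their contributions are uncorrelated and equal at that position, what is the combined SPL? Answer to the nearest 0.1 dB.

78.6 dB SPL

8 equal incoherent sources raise the level by 10·log₁₀(8) = 9.03 dB.
L_total = 69.6 + 9.03 = 78.6 dB SPL.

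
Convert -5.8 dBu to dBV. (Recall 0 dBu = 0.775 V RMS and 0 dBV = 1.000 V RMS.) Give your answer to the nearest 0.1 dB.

The offset between the scales is 20·log₁₀(0.775/1.000) = −2.214 dB.
So dBV = -5.8 − 2.214 = -8.0 dBV.

-8.0 dBV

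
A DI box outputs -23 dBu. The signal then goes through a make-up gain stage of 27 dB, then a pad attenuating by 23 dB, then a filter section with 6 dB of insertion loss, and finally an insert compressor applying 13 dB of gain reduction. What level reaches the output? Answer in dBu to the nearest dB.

In dB, series stages simply add:
-23 + 27 − 23 − 6 − 13 = -38 dBu.

-38 dBu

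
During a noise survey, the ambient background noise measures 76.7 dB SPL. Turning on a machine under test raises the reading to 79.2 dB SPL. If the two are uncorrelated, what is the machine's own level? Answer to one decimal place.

75.6 dB SPL

Subtract intensities: L_src = 10·log₁₀(10^(L_total/10) − 10^(L_bg/10)).
L_src = 10·log₁₀(10^(79.2/10) − 10^(76.7/10)) = 10·log₁₀(36400000) = 75.6 dB SPL.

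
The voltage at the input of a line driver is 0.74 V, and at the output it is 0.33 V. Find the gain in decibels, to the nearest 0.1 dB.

Voltage ratio → dB uses the 20·log₁₀ form:
20·log₁₀(0.33/0.74) = 20·log₁₀(0.4459) = -7.0 dB.

-7.0 dB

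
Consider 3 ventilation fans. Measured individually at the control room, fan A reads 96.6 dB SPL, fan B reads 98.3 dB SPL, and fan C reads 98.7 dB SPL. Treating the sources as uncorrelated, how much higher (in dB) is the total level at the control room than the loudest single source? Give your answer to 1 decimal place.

Uncorrelated sources add in intensity (power), not in dB.
L_total = 10·log₁₀(10^(96.6/10) + 10^(98.3/10) + 10^(98.7/10)) = 102.73 dB SPL.
Excess over the loudest (98.7 dB): 102.73 − 98.7 = 4.0 dB.

4.0 dB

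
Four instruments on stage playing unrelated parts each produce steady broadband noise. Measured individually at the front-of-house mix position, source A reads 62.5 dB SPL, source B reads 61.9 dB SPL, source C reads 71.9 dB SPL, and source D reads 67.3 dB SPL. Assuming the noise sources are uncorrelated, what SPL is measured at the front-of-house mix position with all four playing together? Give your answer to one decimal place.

73.8 dB SPL

Add the sources as powers (linear), then convert back to dB:
L_total = 10·log₁₀(10^(62.5/10) + 10^(61.9/10) + 10^(71.9/10) + 10^(67.3/10)) = 10·log₁₀(24190000) = 73.8 dB SPL.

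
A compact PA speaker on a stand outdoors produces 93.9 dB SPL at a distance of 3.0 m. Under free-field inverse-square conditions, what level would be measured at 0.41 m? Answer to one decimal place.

111.2 dB SPL

For a point source in a free field, ΔL = −20·log₁₀(d₂/d₁).
ΔL = −20·log₁₀(0.41/3.0) = 17.29 dB, so L₂ = 93.9 + (17.29) = 111.2 dB SPL.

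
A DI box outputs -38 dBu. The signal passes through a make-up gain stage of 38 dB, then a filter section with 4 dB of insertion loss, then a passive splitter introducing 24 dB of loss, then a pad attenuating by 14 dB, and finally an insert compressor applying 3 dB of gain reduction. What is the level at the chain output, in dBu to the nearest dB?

Cascaded gains and losses add directly in dB.
-38 + 38 − 4 − 24 − 14 − 3 = -45 dBu.

-45 dBu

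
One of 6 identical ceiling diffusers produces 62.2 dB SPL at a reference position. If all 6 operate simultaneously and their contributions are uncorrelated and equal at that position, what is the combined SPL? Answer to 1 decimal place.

70.0 dB SPL

6 equal incoherent sources raise the level by 10·log₁₀(6) = 7.78 dB.
L_total = 62.2 + 7.78 = 70.0 dB SPL.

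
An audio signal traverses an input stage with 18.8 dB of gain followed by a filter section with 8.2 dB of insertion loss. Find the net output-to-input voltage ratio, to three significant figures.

3.39

Net gain = 18.8 + (−8.2) = 10.6 dB.
Voltage ratio = 10^(10.6/20) = 3.39.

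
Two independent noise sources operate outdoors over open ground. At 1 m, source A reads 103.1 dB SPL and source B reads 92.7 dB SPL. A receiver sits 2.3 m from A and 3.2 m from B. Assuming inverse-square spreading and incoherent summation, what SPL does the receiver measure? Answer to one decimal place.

96.1 dB SPL

At the listener: L_A = 103.1 − 20·log₁₀(2.3) = 95.87 dB; L_B = 92.7 − 20·log₁₀(3.2) = 82.60 dB.
Combined: 10·log₁₀(10^(95.87/10)+10^(82.60/10)) = 96.1 dB SPL.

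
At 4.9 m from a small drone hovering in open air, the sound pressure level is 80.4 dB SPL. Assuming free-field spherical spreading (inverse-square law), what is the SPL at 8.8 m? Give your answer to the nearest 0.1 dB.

75.3 dB SPL

For a point source in a free field, ΔL = −20·log₁₀(d₂/d₁).
ΔL = −20·log₁₀(8.8/4.9) = -5.09 dB, so L₂ = 80.4 + (-5.09) = 75.3 dB SPL.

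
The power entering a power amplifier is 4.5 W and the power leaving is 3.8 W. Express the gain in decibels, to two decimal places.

-0.73 dB

Power is a power quantity, so gain = 10·log₁₀(P_out/P_in).
10·log₁₀(3.8/4.5) = 10·log₁₀(0.8444) = -0.73 dB.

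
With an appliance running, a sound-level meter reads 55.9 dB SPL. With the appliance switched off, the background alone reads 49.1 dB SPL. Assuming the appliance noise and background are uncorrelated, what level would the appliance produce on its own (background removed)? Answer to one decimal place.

54.9 dB SPL

Remove the background by subtracting linear intensities:
L_src = 10·log₁₀(10^(55.9/10) − 10^(49.1/10)) = 10·log₁₀(307800) = 54.9 dB SPL.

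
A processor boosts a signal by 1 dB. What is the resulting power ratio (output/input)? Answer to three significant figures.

Power ratio = 10^(dB/10).
10^(1/10) = 10^(0.1000) = 1.26.

1.26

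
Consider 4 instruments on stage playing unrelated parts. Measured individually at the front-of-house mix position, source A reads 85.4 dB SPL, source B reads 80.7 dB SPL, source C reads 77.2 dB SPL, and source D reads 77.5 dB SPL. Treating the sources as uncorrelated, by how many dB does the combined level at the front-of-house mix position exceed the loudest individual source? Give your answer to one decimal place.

2.2 dB

Add the sources as powers (linear), then convert back to dB:
L_total = 10·log₁₀(10^(85.4/10) + 10^(80.7/10) + 10^(77.2/10) + 10^(77.5/10)) = 87.58 dB SPL.
Excess over the loudest (85.4 dB): 87.58 − 85.4 = 2.2 dB.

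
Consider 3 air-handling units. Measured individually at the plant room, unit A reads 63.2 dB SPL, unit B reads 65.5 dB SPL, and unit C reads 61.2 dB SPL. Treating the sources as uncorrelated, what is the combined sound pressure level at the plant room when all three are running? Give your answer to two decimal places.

Incoherent sources sum as intensities:
L_total = 10·log₁₀(10^(63.2/10) + 10^(65.5/10) + 10^(61.2/10)) = 10·log₁₀(6956000) = 68.42 dB SPL.

68.42 dB SPL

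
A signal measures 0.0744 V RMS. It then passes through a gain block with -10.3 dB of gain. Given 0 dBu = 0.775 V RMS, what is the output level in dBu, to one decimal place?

Input level: 20·log₁₀(0.0744/0.775) = -20.35 dBu.
Output: -20.35 − 10.3 = -30.7 dBu.

-30.7 dBu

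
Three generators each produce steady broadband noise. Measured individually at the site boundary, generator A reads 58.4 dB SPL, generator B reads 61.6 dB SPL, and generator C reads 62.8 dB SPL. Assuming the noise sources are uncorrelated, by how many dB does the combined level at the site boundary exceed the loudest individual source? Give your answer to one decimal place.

Add the sources as powers (linear), then convert back to dB:
L_total = 10·log₁₀(10^(58.4/10) + 10^(61.6/10) + 10^(62.8/10)) = 66.07 dB SPL.
Excess over the loudest (62.8 dB): 66.07 − 62.8 = 3.3 dB.

3.3 dB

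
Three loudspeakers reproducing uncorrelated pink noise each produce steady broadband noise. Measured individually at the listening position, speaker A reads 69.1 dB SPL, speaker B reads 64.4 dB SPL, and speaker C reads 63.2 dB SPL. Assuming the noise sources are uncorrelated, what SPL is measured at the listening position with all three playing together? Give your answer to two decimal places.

71.13 dB SPL

Add the sources as powers (linear), then convert back to dB:
L_total = 10·log₁₀(10^(69.1/10) + 10^(64.4/10) + 10^(63.2/10)) = 10·log₁₀(12970000) = 71.13 dB SPL.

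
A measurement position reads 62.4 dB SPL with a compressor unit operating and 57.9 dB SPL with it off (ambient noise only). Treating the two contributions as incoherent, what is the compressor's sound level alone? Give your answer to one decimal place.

60.5 dB SPL

Subtract intensities: L_src = 10·log₁₀(10^(L_total/10) − 10^(L_bg/10)).
L_src = 10·log₁₀(10^(62.4/10) − 10^(57.9/10)) = 10·log₁₀(1121000) = 60.5 dB SPL.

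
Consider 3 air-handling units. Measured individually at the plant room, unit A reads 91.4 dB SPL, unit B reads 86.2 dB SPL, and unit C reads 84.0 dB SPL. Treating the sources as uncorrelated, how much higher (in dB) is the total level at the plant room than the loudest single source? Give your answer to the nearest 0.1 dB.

Add the sources as powers (linear), then convert back to dB:
L_total = 10·log₁₀(10^(91.4/10) + 10^(86.2/10) + 10^(84.0/10)) = 93.11 dB SPL.
Excess over the loudest (91.4 dB): 93.11 − 91.4 = 1.7 dB.

1.7 dB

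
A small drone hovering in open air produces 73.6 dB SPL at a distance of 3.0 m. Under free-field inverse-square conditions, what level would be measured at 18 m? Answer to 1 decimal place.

For a point source in a free field, ΔL = −20·log₁₀(d₂/d₁).
ΔL = −20·log₁₀(18/3.0) = -15.56 dB, so L₂ = 73.6 + (-15.56) = 58.0 dB SPL.

58.0 dB SPL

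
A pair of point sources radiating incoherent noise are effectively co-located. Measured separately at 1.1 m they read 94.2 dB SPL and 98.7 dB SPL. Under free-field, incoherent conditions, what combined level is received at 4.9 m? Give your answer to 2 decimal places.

87.04 dB SPL

Combined at 1.1 m: 10·log₁₀(10^(94.2/10)+10^(98.7/10)) = 100.019 dB SPL.
Then apply −20·log₁₀(4.9/1.1) = -12.976 dB → 87.04 dB SPL.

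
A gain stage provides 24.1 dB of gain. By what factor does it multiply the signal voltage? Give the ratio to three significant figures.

16.0

Voltage ratio = 10^(dB/20).
10^(24.1/20) = 10^(1.205) = 16.0.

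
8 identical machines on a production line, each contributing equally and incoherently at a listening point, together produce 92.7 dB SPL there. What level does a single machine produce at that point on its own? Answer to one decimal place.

8 equal incoherent sources add 10·log₁₀(8) = 9.03 dB over one source.
L_one = 92.7 − 9.03 = 83.7 dB SPL.

83.7 dB SPL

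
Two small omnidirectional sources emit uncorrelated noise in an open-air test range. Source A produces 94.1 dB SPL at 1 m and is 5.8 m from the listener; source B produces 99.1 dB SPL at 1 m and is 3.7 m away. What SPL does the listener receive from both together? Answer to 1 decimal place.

At the listener: L_A = 94.1 − 20·log₁₀(5.8) = 78.83 dB; L_B = 99.1 − 20·log₁₀(3.7) = 87.74 dB.
Combined: 10·log₁₀(10^(78.83/10)+10^(87.74/10)) = 88.3 dB SPL.

88.3 dB SPL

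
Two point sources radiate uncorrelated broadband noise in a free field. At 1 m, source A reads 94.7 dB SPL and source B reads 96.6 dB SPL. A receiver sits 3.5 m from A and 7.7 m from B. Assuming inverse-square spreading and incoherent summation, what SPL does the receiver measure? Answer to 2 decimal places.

85.02 dB SPL

At the listener: L_A = 94.7 − 20·log₁₀(3.5) = 83.819 dB; L_B = 96.6 − 20·log₁₀(7.7) = 78.870 dB.
Combined: 10·log₁₀(10^(83.819/10)+10^(78.870/10)) = 85.02 dB SPL.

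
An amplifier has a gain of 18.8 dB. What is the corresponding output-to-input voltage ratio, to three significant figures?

Voltage ratio = 10^(dB/20).
10^(18.8/20) = 10^(0.9400) = 8.71.

8.71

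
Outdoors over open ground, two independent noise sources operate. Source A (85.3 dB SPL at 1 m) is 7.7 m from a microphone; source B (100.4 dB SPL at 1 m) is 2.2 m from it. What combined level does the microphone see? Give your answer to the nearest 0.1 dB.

93.6 dB SPL

At the listener: L_A = 85.3 − 20·log₁₀(7.7) = 67.57 dB; L_B = 100.4 − 20·log₁₀(2.2) = 93.55 dB.
Combined: 10·log₁₀(10^(67.57/10)+10^(93.55/10)) = 93.6 dB SPL.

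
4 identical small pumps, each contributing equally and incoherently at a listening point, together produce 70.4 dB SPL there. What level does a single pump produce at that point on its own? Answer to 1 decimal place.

4 equal incoherent sources add 10·log₁₀(4) = 6.02 dB over one source.
L_one = 70.4 − 6.02 = 64.4 dB SPL.

64.4 dB SPL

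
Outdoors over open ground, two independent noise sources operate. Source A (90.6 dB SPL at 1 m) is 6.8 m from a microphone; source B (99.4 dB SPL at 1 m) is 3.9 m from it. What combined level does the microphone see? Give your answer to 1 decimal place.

87.8 dB SPL

At the listener: L_A = 90.6 − 20·log₁₀(6.8) = 73.95 dB; L_B = 99.4 − 20·log₁₀(3.9) = 87.58 dB.
Combined: 10·log₁₀(10^(73.95/10)+10^(87.58/10)) = 87.8 dB SPL.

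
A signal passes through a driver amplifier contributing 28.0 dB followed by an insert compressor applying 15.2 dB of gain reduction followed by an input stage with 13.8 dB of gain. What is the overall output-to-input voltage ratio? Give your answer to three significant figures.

21.4

Net gain = 28.0 + (−15.2) + 13.8 = 26.6 dB.
Voltage ratio = 10^(26.6/20) = 21.4.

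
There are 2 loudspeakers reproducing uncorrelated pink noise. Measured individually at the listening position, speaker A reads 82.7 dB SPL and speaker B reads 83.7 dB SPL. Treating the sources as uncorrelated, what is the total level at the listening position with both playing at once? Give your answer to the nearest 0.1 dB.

Add the sources as powers (linear), then convert back to dB:
L_total = 10·log₁₀(10^(82.7/10) + 10^(83.7/10)) = 10·log₁₀(420600000) = 86.2 dB SPL.

86.2 dB SPL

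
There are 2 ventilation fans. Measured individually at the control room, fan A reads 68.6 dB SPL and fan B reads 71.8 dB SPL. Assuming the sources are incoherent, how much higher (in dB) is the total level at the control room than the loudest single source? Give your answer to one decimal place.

1.7 dB

Add the sources as powers (linear), then convert back to dB:
L_total = 10·log₁₀(10^(68.6/10) + 10^(71.8/10)) = 73.50 dB SPL.
Excess over the loudest (71.8 dB): 73.50 − 71.8 = 1.7 dB.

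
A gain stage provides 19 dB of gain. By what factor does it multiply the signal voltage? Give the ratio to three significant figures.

8.91

Voltage ratio = 10^(dB/20).
10^(19/20) = 10^(0.9500) = 8.91.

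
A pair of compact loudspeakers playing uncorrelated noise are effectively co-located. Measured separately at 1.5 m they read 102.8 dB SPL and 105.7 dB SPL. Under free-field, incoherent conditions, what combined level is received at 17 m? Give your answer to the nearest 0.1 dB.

86.4 dB SPL

Combined at 1.5 m: 10·log₁₀(10^(102.8/10)+10^(105.7/10)) = 107.50 dB SPL.
Then apply −20·log₁₀(17/1.5) = -21.09 dB → 86.4 dB SPL.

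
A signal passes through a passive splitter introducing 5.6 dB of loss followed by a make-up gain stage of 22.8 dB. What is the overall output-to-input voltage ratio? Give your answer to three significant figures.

7.24

Net gain = (−5.6) + 22.8 = 17.2 dB.
Voltage ratio = 10^(17.2/20) = 7.24.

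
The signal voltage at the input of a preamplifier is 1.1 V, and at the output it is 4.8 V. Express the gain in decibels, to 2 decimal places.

Voltage is an amplitude quantity, so gain = 20·log₁₀(V_out/V_in).
20·log₁₀(4.8/1.1) = 20·log₁₀(4.364) = 12.80 dB.

12.80 dB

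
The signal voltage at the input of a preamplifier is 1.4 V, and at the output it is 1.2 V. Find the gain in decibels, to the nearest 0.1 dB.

Voltage ratio → dB uses the 20·log₁₀ form:
20·log₁₀(1.2/1.4) = 20·log₁₀(0.8571) = -1.3 dB.

-1.3 dB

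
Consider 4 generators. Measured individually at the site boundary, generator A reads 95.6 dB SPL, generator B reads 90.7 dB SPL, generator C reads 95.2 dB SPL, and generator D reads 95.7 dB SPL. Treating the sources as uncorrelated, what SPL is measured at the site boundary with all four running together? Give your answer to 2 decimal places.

100.73 dB SPL

Add the sources as powers (linear), then convert back to dB:
L_total = 10·log₁₀(10^(95.6/10) + 10^(90.7/10) + 10^(95.2/10) + 10^(95.7/10)) = 10·log₁₀(11832000000) = 100.73 dB SPL.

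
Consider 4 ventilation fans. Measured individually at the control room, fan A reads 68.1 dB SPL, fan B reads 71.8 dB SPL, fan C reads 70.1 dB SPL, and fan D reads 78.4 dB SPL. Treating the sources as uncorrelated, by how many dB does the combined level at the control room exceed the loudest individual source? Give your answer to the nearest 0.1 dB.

1.6 dB

Incoherent sources sum as intensities:
L_total = 10·log₁₀(10^(68.1/10) + 10^(71.8/10) + 10^(70.1/10) + 10^(78.4/10)) = 80.04 dB SPL.
Excess over the loudest (78.4 dB): 80.04 − 78.4 = 1.6 dB.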